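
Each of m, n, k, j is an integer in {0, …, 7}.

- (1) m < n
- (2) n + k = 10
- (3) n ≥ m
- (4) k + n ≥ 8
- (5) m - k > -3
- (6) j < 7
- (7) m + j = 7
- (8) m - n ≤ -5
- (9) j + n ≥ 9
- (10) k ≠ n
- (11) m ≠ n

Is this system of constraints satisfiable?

The assignment m = 2, n = 7, k = 3, j = 5 works:
  constraint 2 holds since n + k = 10.
  constraint 4 holds since k + n = 10.
  constraint 5 holds since m - k = -1.
The rest check out directly.

Satisfiable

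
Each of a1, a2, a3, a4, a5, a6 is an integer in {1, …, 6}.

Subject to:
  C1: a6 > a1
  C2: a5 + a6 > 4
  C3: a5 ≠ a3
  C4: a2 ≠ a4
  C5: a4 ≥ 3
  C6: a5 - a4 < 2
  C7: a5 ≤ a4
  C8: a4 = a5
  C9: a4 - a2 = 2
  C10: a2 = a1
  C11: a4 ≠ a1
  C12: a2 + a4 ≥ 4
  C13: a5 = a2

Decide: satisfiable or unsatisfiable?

Unsatisfiable

From constraints 8, 10, and 13, a4 = a5 = a2 = a1, so a4 = a1. But constraint 11 says a4 ≠ a1. Contradiction.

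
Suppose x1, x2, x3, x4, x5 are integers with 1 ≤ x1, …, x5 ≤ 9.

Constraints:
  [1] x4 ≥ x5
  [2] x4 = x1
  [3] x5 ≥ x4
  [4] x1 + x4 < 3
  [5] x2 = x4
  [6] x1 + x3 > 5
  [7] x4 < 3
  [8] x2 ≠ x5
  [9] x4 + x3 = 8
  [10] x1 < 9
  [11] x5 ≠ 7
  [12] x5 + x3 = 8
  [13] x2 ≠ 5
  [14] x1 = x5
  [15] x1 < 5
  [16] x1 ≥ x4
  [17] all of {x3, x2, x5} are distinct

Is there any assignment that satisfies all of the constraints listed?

Unsatisfiable

From constraints 2, 5, and 14, x2 = x4 = x1 = x5, so x2 = x5. But constraint 8 says x2 ≠ x5. Contradiction.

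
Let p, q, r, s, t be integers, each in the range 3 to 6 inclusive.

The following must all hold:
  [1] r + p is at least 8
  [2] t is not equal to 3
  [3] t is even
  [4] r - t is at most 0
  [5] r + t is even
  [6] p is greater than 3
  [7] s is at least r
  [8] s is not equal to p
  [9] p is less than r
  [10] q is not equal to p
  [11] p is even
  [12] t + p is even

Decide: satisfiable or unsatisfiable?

Satisfiable

One satisfying assignment is p = 4, q = 3, r = 6, s = 6, t = 6.
For the less obvious constraints — constraint 1: r + p = 10; constraint 3: t = 6 is even; constraint 4: r - t = 0 — and the others hold by inspection.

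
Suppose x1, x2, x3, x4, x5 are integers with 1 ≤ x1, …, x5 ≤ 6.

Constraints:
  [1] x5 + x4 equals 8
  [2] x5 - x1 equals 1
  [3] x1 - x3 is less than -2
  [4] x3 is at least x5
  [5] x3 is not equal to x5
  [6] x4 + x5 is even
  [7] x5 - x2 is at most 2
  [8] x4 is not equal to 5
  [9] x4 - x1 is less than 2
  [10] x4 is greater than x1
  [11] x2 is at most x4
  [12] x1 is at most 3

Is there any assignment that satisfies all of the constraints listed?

Satisfiable

One satisfying assignment is x1 = 3, x2 = 3, x3 = 6, x4 = 4, x5 = 4.
For the less obvious constraints — constraint 1: x5 + x4 = 8; constraint 2: x5 - x1 = 1 — and the others hold by inspection.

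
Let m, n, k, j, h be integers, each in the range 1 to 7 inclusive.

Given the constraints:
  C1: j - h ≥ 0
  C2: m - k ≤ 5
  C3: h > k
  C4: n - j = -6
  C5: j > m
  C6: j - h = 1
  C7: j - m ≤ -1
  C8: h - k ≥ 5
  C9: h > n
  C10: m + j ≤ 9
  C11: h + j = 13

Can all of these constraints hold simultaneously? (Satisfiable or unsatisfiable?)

Unsatisfiable

Constraints 1, 2, 7, and 8 give j − h ≥ 0, h − k ≥ 5, k − m ≥ -5, m − j ≥ 1.
Adding all 4 inequalities: the left sides telescope to 0, and the right sides sum to 0 + 5 + (-5) + 1 = 1. So 0 ≥ 1, which is false.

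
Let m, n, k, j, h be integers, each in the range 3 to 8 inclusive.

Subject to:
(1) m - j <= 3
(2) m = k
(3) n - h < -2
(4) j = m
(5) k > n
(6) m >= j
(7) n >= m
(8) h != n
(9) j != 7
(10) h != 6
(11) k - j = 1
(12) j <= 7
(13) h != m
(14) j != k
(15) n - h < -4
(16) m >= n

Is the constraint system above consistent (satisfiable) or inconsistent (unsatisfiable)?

Unsatisfiable

From constraints 2 and 4, j = m = k, so j = k. But constraint 14 says j ≠ k. Contradiction.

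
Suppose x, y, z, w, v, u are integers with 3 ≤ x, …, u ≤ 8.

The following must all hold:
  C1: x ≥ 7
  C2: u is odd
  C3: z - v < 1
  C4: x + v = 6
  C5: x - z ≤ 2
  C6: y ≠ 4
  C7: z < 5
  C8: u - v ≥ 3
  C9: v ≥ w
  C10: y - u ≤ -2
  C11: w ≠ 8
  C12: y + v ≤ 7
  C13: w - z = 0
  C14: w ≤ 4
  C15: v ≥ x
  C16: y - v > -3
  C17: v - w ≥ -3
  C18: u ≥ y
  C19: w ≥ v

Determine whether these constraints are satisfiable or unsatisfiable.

Unsatisfiable

From constraints 1 and 15: v ≥ x and x ≥ 7, so v ≥ 7. From constraints 14 and 19: v ≤ w and w ≤ 4, so v ≤ 4. But 4 < 7, so no value of v works.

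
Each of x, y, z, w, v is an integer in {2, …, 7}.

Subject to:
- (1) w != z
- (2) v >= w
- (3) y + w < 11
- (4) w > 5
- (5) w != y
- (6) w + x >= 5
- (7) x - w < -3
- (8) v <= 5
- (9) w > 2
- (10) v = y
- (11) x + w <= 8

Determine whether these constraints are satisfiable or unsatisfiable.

Unsatisfiable

From constraint 4: w ≥ 6. From constraints 2 and 8: w ≤ v and v ≤ 5, so w ≤ 5. But 5 < 6, so no value of w works.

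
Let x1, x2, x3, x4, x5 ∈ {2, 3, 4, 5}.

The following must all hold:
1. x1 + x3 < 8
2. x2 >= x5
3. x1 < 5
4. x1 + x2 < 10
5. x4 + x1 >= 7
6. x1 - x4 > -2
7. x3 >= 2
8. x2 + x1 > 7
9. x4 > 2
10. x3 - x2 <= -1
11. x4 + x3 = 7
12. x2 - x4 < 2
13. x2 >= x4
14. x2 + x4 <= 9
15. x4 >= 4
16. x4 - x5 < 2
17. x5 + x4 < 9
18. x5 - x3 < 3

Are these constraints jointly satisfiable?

One satisfying assignment is x1 = 4, x2 = 4, x3 = 3, x4 = 4, x5 = 3.
For the less obvious constraints — constraint 1: x1 + x3 = 7; constraint 4: x1 + x2 = 8 — and the others hold by inspection.

Satisfiable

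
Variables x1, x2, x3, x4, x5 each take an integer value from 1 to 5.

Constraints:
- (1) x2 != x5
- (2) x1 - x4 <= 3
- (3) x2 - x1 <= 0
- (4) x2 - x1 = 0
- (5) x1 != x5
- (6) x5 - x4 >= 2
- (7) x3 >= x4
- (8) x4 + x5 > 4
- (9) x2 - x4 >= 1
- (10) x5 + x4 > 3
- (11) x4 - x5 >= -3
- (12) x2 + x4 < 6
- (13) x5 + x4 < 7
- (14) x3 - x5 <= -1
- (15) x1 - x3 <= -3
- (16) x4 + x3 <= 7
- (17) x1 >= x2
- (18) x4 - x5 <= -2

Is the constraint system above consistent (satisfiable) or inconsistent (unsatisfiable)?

Unsatisfiable

Constraints 3, 9, 11, 14, and 15 give x3 − x1 ≥ 3, x1 − x2 ≥ 0, x2 − x4 ≥ 1, x4 − x5 ≥ -3, x5 − x3 ≥ 1.
Adding all 5 inequalities: the left sides telescope to 0, and the right sides sum to 3 + 0 + 1 + (-3) + 1 = 2. So 0 ≥ 2, which is false.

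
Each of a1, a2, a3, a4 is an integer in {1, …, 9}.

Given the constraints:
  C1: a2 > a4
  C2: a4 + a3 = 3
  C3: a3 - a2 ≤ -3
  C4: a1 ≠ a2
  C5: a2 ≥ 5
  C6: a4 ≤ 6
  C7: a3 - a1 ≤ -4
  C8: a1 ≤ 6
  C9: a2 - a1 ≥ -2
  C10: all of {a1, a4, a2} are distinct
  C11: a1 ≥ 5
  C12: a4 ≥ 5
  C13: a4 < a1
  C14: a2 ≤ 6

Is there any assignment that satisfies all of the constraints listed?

Unsatisfiable

Constraints 5, 6, 8, 11, 12, and 14 confine each of a1, a4, a2 to the 2 values {5, 6}.
Constraint 10 requires all 3 of them to be distinct, but only 2 values are available — impossible by the pigeonhole principle.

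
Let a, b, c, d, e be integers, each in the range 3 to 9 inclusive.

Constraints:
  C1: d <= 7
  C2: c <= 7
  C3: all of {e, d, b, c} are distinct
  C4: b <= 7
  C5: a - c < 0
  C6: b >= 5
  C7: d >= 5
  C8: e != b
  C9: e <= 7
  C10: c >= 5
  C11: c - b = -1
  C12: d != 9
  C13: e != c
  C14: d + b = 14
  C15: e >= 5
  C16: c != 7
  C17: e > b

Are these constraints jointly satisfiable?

Constraints 1, 2, 4, 6, 7, 9, 10, and 15 confine each of e, d, b, c to the 3 values {5, …, 7}.
Constraint 3 requires all 4 of them to be distinct, but only 3 values are available — impossible by the pigeonhole principle.

Unsatisfiable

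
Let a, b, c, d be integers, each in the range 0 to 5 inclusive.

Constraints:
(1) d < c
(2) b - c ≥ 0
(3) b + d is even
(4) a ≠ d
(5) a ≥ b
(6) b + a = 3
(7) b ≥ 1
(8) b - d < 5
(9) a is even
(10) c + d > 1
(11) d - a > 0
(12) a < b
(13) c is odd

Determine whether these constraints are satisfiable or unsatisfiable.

Constraints 1, 2, 5, and 11 give b ≤ a, a < d, d < c, c ≤ b. Chaining: b ≤ a < d < c ≤ b, which forces b < b — impossible.

Unsatisfiable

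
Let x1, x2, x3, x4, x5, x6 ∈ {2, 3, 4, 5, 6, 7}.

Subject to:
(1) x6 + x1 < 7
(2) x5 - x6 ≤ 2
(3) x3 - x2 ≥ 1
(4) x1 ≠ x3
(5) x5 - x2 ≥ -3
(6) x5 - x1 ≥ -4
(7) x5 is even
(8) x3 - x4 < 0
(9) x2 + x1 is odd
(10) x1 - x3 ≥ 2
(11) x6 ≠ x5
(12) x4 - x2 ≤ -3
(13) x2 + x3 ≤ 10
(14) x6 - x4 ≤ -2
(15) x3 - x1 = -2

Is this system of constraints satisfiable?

Constraints 2, 3, 6, 10, 12, and 14 give x2 − x4 ≥ 3, x4 − x6 ≥ 2, x6 − x5 ≥ -2, x5 − x1 ≥ -4, x1 − x3 ≥ 2, x3 − x2 ≥ 1.
Adding all 6 inequalities: the left sides telescope to 0, and the right sides sum to 3 + 2 + (-2) + (-4) + 2 + 1 = 2. So 0 ≥ 2, which is false.

Unsatisfiable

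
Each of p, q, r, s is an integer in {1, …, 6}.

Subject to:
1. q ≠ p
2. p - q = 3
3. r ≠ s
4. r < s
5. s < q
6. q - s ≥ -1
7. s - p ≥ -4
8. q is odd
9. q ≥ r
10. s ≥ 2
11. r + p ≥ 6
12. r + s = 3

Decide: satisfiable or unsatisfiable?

Satisfiable

The assignment p = 6, q = 3, r = 1, s = 2 works:
  constraint 2 holds since p - q = 3.
  constraint 6 holds since q - s = 1.
  constraint 7 holds since s - p = -4.
The rest check out directly.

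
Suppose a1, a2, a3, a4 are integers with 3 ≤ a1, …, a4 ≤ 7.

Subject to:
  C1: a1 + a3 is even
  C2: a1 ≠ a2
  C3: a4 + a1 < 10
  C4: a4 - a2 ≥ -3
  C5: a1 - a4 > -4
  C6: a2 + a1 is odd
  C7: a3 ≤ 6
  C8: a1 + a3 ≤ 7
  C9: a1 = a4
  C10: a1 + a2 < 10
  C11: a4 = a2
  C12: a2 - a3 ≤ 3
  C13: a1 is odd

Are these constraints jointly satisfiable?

From constraints 9 and 11, a1 = a4 = a2, so a1 = a2. But constraint 2 says a1 ≠ a2. Contradiction.

Unsatisfiable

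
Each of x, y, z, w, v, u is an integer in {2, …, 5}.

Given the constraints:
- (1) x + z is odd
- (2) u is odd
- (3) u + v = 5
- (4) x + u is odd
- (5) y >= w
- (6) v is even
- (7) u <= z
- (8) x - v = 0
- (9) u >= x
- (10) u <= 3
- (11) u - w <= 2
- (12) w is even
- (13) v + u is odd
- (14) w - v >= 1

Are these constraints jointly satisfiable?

Setting (x, y, z, w, v, u) = (2, 4, 3, 4, 2, 3) satisfies everything: constraint 3: u + v = 5; constraint 8: x - v = 0, and the others follow.

Satisfiable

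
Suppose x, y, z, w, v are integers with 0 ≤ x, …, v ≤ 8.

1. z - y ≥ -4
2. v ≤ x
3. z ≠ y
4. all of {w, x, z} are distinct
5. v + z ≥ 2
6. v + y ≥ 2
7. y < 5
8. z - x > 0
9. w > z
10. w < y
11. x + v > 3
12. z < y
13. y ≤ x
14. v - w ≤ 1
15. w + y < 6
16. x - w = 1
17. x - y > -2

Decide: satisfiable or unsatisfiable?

Constraints 8, 9, 10, and 13 give z < w, w < y, y ≤ x, x < z. Chaining: z < w < y ≤ x < z, which forces z < z — impossible.

Unsatisfiable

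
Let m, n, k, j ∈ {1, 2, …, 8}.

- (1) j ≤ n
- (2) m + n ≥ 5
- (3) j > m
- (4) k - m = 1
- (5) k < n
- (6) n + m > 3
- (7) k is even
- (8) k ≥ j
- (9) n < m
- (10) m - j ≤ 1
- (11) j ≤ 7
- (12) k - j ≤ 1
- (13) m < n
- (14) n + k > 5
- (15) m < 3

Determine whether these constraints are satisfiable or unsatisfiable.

Constraints 3, 5, 8, and 9 give k < n, n < m, m < j, j ≤ k. Chaining: k < n < m < j ≤ k, which forces k < k — impossible.

Unsatisfiable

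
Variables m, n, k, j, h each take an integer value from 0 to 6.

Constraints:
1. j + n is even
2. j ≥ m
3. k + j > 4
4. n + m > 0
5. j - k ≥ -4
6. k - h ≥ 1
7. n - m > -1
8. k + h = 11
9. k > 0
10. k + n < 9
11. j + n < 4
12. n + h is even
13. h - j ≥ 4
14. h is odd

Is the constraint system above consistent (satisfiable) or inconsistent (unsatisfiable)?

Constraints 5, 6, and 13 give k − h ≥ 1, h − j ≥ 4, j − k ≥ -4.
Adding all 3 inequalities: the left sides telescope to 0, and the right sides sum to 1 + 4 + (-4) = 1. So 0 ≥ 1, which is false.

Unsatisfiable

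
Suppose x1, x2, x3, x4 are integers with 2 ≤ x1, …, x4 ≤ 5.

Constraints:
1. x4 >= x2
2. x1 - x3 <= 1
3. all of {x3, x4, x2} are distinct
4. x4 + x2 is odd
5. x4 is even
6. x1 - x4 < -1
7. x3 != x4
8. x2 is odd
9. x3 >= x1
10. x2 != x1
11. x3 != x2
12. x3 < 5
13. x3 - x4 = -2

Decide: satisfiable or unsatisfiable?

Satisfiable

Try x1 = 2, x2 = 3, x3 = 2, x4 = 4.
Check constraint 2: x1 - x3 = 0; constraint 6: x1 - x4 = -2; constraint 13: x3 - x4 = -2. The remaining constraints are straightforward to verify.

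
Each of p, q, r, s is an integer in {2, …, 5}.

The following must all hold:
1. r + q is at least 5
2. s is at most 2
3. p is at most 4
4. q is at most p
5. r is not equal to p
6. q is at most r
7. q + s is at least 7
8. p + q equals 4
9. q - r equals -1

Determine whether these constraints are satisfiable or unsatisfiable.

From constraints 3 and 4: q ≤ p ≤ 4. From constraint 2: s ≤ 2. Hence q + s ≤ 6. But constraint 7 requires q + s ≥ 7, and 7 > 6. Contradiction.

Unsatisfiable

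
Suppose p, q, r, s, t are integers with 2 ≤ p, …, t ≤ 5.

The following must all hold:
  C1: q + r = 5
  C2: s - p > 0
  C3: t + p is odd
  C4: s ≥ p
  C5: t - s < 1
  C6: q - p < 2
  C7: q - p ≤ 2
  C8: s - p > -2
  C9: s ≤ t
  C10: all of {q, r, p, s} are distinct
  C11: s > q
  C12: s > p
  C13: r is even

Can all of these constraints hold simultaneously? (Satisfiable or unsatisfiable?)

Satisfiable

Take p = 4, q = 3, r = 2, s = 5, t = 5. Then constraint 1: q + r = 5; constraint 2: s - p = 1; constraint 5: t - s = 0, and every other listed constraint is also met.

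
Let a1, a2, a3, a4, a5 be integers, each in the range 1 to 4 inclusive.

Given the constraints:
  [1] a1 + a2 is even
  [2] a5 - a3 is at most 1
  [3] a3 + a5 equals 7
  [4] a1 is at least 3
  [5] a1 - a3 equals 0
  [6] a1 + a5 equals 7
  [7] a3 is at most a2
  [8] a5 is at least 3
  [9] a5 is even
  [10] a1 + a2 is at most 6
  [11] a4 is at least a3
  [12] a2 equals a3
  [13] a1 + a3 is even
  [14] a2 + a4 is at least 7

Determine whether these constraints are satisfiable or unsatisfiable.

One satisfying assignment is a1 = 3, a2 = 3, a3 = 3, a4 = 4, a5 = 4.
For the less obvious constraints — constraint 2: a5 - a3 = 1; constraint 3: a3 + a5 = 7; constraint 5: a1 - a3 = 0 — and the others hold by inspection.

Satisfiable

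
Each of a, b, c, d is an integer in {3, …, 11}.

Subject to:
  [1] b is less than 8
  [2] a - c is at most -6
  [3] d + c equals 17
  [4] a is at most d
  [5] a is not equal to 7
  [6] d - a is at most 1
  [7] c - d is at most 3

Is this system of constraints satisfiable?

Constraints 2, 6, and 7 give a − d ≥ -1, d − c ≥ -3, c − a ≥ 6.
Adding all 3 inequalities: the left sides telescope to 0, and the right sides sum to (-1) + (-3) + 6 = 2. So 0 ≥ 2, which is false.

Unsatisfiable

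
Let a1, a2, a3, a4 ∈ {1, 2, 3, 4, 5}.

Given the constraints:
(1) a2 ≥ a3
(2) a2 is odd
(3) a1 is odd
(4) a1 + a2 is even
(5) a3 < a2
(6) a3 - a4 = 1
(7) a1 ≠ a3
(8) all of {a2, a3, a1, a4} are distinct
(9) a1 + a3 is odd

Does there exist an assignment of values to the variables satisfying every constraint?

Setting (a1, a2, a3, a4) = (5, 3, 2, 1) satisfies everything: constraint 2: a2 = 3 is odd; constraint 6: a3 - a4 = 1; constraint 8: values 3, 2, 5, 1 are distinct, and the others follow.

Satisfiable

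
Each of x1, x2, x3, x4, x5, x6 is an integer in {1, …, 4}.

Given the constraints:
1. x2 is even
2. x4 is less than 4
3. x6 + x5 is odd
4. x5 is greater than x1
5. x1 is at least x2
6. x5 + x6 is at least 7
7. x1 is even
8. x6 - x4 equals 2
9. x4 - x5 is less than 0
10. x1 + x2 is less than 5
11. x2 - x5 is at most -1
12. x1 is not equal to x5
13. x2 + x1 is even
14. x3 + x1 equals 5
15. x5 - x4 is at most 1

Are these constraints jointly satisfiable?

Satisfiable

Take x1 = 2, x2 = 2, x3 = 3, x4 = 2, x5 = 3, x6 = 4. Then constraint 6: x5 + x6 = 7; constraint 8: x6 - x4 = 2; constraint 9: x4 - x5 = -1, and every other listed constraint is also met.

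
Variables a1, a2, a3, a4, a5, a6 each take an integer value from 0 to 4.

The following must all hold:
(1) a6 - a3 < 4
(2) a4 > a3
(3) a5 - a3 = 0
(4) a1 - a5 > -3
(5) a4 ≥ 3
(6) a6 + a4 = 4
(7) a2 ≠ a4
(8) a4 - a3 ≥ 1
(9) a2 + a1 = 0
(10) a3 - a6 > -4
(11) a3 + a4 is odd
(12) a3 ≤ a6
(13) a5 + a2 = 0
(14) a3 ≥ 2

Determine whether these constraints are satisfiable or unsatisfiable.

From constraints 12 and 14: a6 ≥ a3 ≥ 2. From constraint 5: a4 ≥ 3. Hence a6 + a4 ≥ 5. But constraint 6 requires a6 + a4 = 4, and 4 < 5. Contradiction.

Unsatisfiable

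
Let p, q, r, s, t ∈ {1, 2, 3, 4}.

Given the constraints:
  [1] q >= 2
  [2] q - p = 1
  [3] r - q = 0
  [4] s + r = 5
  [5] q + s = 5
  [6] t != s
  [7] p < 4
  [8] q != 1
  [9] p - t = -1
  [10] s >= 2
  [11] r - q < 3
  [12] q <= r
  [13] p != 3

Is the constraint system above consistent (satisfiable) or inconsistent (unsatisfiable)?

Satisfiable

One satisfying assignment is p = 1, q = 2, r = 2, s = 3, t = 2.
For the less obvious constraints — constraint 2: q - p = 1; constraint 3: r - q = 0; constraint 4: s + r = 5 — and the others hold by inspection.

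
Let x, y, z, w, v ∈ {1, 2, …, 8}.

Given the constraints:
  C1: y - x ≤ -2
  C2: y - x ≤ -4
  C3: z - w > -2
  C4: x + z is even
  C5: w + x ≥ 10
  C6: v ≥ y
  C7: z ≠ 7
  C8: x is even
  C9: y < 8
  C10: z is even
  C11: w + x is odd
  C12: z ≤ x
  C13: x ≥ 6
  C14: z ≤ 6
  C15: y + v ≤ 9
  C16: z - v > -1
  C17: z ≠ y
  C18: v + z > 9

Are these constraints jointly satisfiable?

Satisfiable

Try x = 8, y = 4, z = 6, w = 5, v = 5.
Check constraint 1: y - x = -4; constraint 2: y - x = -4. The remaining constraints are straightforward to verify.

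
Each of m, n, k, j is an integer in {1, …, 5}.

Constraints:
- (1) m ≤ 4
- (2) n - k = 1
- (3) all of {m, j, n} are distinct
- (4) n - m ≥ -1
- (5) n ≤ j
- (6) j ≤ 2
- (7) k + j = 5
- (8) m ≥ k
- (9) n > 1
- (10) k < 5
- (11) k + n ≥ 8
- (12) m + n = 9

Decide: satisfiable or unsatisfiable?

Unsatisfiable

From constraints 1 and 8: k ≤ m ≤ 4. From constraints 5 and 6: n ≤ j ≤ 2. Hence k + n ≤ 6. But constraint 11 requires k + n ≥ 8, and 8 > 6. Contradiction.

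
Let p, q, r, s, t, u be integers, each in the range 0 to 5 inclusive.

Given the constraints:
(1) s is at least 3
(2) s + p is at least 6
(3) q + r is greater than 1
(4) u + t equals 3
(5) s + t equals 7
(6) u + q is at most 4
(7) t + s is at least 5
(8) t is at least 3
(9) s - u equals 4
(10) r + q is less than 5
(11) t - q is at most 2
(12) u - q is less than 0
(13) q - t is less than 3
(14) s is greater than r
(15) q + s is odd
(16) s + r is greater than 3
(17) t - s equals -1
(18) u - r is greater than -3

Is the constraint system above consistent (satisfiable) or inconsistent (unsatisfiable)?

Satisfiable

Try p = 3, q = 3, r = 0, s = 4, t = 3, u = 0.
Check constraint 2: s + p = 7; constraint 3: q + r = 3; constraint 4: u + t = 3. The remaining constraints are straightforward to verify.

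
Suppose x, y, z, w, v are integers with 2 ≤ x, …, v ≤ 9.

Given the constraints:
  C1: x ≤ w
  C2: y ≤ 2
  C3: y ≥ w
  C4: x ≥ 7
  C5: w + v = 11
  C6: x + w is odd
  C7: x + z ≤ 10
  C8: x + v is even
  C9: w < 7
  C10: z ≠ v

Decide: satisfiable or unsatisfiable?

Unsatisfiable

From constraints 1 and 4: w ≥ x and x ≥ 7, so w ≥ 7. From constraints 2 and 3: w ≤ y and y ≤ 2, so w ≤ 2. But 2 < 7, so no value of w works.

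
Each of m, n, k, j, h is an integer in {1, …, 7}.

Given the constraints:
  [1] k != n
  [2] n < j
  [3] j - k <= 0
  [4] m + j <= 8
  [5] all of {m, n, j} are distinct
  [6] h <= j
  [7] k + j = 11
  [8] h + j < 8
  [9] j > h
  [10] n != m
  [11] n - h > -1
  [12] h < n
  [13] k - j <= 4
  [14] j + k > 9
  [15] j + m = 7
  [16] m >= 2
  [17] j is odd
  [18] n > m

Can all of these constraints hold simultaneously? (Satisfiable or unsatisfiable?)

Take m = 2, n = 3, k = 6, j = 5, h = 2. Then constraint 3: j - k = -1; constraint 4: m + j = 7, and every other listed constraint is also met.

Satisfiable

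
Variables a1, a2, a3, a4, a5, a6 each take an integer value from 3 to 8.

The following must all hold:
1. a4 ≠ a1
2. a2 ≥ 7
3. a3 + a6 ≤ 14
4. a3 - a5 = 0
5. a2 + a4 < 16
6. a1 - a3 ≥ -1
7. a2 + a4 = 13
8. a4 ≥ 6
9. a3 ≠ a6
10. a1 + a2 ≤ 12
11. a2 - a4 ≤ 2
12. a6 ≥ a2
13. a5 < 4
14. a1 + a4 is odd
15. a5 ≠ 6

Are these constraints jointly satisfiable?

Satisfiable

The assignment a1 = 5, a2 = 7, a3 = 3, a4 = 6, a5 = 3, a6 = 8 works:
  constraint 3 holds since a3 + a6 = 11.
  constraint 4 holds since a3 - a5 = 0.
  constraint 5 holds since a2 + a4 = 13.
The rest check out directly.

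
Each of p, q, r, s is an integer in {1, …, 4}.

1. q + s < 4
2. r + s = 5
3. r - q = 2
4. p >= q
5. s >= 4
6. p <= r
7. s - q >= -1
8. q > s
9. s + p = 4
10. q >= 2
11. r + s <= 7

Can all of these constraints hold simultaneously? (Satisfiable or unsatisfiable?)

From constraint 5: s ≥ 4. From constraints 4 and 10: p ≥ q ≥ 2. Hence s + p ≥ 6. But constraint 9 requires s + p = 4, and 4 < 6. Contradiction.

Unsatisfiable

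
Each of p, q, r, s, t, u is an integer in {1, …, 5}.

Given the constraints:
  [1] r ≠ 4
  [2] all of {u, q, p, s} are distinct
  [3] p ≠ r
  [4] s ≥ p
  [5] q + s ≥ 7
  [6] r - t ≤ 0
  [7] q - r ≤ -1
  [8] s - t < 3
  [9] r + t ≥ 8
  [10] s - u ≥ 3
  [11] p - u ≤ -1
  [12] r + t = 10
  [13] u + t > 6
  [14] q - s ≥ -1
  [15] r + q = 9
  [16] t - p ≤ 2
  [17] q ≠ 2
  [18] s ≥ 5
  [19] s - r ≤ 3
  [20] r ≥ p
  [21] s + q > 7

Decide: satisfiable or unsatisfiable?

Constraints 6, 7, 10, 11, 14, and 16 give t − r ≥ 0, r − q ≥ 1, q − s ≥ -1, s − u ≥ 3, u − p ≥ 1, p − t ≥ -2.
Adding all 6 inequalities: the left sides telescope to 0, and the right sides sum to 0 + 1 + (-1) + 3 + 1 + (-2) = 2. So 0 ≥ 2, which is false.

Unsatisfiable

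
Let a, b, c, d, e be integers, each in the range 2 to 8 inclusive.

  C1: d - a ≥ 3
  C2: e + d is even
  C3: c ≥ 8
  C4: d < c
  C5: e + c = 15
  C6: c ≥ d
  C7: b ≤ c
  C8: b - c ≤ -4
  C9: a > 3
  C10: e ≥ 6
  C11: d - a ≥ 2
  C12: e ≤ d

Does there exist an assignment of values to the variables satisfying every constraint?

Satisfiable

One satisfying assignment is a = 4, b = 2, c = 8, d = 7, e = 7.
For the less obvious constraints — constraint 1: d - a = 3; constraint 5: e + c = 15; constraint 8: b - c = -6 — and the others hold by inspection.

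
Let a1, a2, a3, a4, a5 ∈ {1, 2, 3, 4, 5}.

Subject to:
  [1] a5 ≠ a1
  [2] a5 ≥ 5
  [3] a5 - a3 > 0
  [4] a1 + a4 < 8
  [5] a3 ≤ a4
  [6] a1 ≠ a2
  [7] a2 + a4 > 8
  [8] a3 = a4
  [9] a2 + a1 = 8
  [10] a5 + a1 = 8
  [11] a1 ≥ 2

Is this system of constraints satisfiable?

Take a1 = 3, a2 = 5, a3 = 4, a4 = 4, a5 = 5. Then constraint 3: a5 - a3 = 1; constraint 4: a1 + a4 = 7; constraint 7: a2 + a4 = 9, and every other listed constraint is also met.

Satisfiable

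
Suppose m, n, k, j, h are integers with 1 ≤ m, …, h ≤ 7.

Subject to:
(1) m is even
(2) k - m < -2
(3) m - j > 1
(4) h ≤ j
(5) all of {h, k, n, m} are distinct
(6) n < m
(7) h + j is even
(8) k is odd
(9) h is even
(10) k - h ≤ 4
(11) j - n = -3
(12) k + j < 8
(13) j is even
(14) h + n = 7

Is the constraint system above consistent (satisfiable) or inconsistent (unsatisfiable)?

Setting (m, n, k, j, h) = (6, 5, 3, 2, 2) satisfies everything: constraint 2: k - m = -3; constraint 3: m - j = 4, and the others follow.

Satisfiable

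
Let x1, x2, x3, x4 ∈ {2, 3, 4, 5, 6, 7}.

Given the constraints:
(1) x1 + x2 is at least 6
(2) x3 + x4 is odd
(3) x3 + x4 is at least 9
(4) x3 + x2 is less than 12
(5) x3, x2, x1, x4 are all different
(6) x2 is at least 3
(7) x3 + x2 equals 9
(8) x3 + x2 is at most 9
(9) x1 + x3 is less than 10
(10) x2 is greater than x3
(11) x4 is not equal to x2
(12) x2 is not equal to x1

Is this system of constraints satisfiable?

Satisfiable

The assignment x1 = 3, x2 = 5, x3 = 4, x4 = 7 works:
  constraint 1 holds since x1 + x2 = 8.
  constraint 3 holds since x3 + x4 = 11.
The rest check out directly.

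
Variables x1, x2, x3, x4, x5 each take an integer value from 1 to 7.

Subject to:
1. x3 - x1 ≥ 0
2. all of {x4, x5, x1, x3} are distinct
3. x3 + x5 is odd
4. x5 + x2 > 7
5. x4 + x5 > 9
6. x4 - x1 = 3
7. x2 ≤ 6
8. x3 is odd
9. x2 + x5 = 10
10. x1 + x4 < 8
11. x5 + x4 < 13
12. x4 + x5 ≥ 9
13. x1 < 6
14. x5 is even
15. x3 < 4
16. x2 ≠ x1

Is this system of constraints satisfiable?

Satisfiable

Take x1 = 2, x2 = 4, x3 = 3, x4 = 5, x5 = 6. Then constraint 1: x3 - x1 = 1; constraint 4: x5 + x2 = 10; constraint 5: x4 + x5 = 11, and every other listed constraint is also met.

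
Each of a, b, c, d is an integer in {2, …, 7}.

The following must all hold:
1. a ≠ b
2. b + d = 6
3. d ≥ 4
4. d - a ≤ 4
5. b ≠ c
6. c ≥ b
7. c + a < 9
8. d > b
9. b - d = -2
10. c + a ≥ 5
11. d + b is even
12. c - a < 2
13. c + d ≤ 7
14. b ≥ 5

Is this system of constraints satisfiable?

Unsatisfiable

From constraints 6 and 14: c ≥ b ≥ 5. From constraint 3: d ≥ 4. Hence c + d ≥ 9. But constraint 13 requires c + d ≤ 7, and 7 < 9. Contradiction.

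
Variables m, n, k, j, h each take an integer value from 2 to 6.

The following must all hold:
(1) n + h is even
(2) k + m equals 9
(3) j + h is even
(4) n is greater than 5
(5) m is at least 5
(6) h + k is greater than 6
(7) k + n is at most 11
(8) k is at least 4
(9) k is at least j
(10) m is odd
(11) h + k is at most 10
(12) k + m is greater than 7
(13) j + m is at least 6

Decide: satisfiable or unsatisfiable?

One satisfying assignment is m = 5, n = 6, k = 4, j = 2, h = 4.
For the less obvious constraints — constraint 2: k + m = 9; constraint 6: h + k = 8; constraint 7: k + n = 10 — and the others hold by inspection.

Satisfiable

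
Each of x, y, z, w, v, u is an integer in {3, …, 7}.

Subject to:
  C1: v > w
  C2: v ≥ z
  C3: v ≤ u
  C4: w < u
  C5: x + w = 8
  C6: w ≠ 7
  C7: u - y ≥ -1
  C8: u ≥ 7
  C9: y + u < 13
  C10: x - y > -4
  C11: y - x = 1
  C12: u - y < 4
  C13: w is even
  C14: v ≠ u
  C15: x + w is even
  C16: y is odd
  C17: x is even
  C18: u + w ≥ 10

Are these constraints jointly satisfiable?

The assignment x = 4, y = 5, z = 5, w = 4, v = 5, u = 7 works:
  constraint 5 holds since x + w = 8.
  constraint 7 holds since u - y = 2.
  constraint 9 holds since y + u = 12.
The rest check out directly.

Satisfiable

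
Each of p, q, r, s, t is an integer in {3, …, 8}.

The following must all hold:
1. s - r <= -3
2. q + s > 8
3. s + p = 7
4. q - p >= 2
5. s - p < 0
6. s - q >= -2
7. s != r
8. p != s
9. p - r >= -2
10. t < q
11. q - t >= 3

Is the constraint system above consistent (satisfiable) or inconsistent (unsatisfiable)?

Unsatisfiable

Constraints 1, 4, 6, and 9 give q − p ≥ 2, p − r ≥ -2, r − s ≥ 3, s − q ≥ -2.
Adding all 4 inequalities: the left sides telescope to 0, and the right sides sum to 2 + (-2) + 3 + (-2) = 1. So 0 ≥ 1, which is false.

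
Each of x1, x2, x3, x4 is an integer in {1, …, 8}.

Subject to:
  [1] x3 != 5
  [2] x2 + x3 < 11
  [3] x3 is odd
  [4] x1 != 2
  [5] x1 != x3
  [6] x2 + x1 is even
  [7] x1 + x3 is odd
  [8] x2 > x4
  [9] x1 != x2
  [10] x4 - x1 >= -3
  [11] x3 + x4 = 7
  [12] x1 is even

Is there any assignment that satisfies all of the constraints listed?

The assignment x1 = 6, x2 = 8, x3 = 1, x4 = 6 works:
  constraint 2 holds since x2 + x3 = 9.
  constraint 10 holds since x4 - x1 = 0.
  constraint 11 holds since x3 + x4 = 7.
The rest check out directly.

Satisfiable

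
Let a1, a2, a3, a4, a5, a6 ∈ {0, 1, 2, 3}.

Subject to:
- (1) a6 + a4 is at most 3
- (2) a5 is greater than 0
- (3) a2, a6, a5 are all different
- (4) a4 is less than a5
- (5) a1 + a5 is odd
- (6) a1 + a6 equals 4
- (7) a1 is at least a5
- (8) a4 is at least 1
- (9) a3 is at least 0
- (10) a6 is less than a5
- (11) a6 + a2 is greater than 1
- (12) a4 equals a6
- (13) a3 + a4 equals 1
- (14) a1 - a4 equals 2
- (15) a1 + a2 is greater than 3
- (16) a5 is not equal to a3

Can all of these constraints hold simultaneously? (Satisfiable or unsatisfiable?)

Take a1 = 3, a2 = 3, a3 = 0, a4 = 1, a5 = 2, a6 = 1. Then constraint 1: a6 + a4 = 2; constraint 6: a1 + a6 = 4; constraint 11: a6 + a2 = 4, and every other listed constraint is also met.

Satisfiable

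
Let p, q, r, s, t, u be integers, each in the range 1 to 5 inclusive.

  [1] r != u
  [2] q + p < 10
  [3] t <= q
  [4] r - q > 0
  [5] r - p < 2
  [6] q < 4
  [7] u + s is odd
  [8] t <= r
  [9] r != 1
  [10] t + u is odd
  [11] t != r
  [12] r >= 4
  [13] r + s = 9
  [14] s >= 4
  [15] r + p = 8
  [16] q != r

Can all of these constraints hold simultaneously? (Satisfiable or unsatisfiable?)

Satisfiable

Take p = 4, q = 3, r = 4, s = 5, t = 1, u = 2. Then constraint 2: q + p = 7; constraint 4: r - q = 1, and every other listed constraint is also met.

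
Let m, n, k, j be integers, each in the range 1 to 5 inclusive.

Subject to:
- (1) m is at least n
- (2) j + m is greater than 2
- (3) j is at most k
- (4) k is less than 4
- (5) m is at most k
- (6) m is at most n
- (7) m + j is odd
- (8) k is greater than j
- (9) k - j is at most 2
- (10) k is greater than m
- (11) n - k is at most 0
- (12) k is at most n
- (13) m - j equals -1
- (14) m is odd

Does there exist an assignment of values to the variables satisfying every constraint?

Unsatisfiable

Constraints 1, 10, and 12 give m < k, k ≤ n, n ≤ m. Chaining: m < k ≤ n ≤ m, which forces m < m — impossible.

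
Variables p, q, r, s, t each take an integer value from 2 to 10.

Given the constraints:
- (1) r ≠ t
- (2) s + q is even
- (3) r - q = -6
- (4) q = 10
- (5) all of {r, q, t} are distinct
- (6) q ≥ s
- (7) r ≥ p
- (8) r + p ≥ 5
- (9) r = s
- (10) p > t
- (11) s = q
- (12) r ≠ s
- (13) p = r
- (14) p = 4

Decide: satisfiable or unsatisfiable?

Unsatisfiable

Constraint 14 fixes p = 4 and constraint 4 fixes q = 10. Constraints 9, 11, and 13 give p = r = s = q, so p = q. But 4 ≠ 10 — contradiction.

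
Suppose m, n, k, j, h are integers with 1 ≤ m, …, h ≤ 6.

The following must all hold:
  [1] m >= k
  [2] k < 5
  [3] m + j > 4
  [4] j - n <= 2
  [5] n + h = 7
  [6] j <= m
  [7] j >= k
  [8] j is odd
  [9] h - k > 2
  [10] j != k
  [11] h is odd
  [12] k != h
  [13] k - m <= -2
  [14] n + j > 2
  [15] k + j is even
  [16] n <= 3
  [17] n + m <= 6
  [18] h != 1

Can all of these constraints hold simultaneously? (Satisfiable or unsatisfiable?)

Satisfiable

One satisfying assignment is m = 4, n = 2, k = 1, j = 3, h = 5.
For the less obvious constraints — constraint 3: m + j = 7; constraint 4: j - n = 1 — and the others hold by inspection.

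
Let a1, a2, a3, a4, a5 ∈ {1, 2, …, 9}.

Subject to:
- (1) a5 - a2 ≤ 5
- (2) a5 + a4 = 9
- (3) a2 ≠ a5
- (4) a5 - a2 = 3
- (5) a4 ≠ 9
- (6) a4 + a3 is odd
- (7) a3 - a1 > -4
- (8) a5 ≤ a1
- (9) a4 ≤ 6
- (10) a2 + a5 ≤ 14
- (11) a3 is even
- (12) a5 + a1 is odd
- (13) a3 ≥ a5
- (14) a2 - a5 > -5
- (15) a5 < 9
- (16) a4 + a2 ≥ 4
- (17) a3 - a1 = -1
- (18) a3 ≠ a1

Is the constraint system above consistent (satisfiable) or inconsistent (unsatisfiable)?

One satisfying assignment is a1 = 9, a2 = 5, a3 = 8, a4 = 1, a5 = 8.
For the less obvious constraints — constraint 1: a5 - a2 = 3; constraint 2: a5 + a4 = 9; constraint 4: a5 - a2 = 3 — and the others hold by inspection.

Satisfiable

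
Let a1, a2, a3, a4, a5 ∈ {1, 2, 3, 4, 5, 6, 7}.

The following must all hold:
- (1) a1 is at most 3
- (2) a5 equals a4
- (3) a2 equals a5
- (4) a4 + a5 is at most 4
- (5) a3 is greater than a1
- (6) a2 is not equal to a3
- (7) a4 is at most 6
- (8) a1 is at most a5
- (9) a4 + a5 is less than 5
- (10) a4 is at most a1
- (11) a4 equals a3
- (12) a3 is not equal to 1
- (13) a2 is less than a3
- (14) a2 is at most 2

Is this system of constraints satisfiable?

From constraints 2, 3, and 11, a2 = a5 = a4 = a3, so a2 = a3. But constraint 6 says a2 ≠ a3. Contradiction.

Unsatisfiable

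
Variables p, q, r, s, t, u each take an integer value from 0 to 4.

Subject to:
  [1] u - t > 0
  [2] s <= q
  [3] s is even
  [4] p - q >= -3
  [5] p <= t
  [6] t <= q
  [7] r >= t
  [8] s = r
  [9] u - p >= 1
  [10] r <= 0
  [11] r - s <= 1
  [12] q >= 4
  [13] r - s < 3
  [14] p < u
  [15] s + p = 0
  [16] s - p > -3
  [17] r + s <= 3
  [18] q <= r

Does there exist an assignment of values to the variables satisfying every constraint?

From constraints 12 and 18: r ≥ q and q ≥ 4, so r ≥ 4. From constraint 10: r ≤ 0. But 0 < 4, so no value of r works.

Unsatisfiable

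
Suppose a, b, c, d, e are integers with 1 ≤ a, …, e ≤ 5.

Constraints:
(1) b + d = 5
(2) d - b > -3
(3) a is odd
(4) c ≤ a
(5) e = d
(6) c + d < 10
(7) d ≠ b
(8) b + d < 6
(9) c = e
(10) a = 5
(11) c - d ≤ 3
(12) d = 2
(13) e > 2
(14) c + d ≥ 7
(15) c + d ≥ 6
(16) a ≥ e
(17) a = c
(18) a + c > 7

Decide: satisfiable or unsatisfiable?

Unsatisfiable

Constraint 10 fixes a = 5 and constraint 12 fixes d = 2. Constraints 5, 9, and 17 give a = c = e = d, so a = d. But 5 ≠ 2 — contradiction.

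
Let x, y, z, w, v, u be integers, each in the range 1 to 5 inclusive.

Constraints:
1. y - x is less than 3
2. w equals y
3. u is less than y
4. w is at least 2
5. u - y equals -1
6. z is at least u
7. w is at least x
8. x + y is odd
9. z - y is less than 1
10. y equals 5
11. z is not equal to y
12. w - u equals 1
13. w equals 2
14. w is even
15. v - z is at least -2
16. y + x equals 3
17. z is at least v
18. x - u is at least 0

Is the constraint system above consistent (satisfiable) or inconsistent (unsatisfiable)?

Unsatisfiable

Constraint 13 fixes w = 2 and constraint 10 fixes y = 5, but constraint 2 requires w = y. Since 2 ≠ 5, contradiction.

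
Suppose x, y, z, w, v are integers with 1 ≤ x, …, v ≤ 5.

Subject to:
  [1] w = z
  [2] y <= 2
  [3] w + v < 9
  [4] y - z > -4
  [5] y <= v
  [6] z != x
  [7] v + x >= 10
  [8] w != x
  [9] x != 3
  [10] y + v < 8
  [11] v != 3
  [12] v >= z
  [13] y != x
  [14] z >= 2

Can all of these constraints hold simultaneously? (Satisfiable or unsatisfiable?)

Satisfiable

Try x = 5, y = 1, z = 3, w = 3, v = 5.
Check constraint 3: w + v = 8; constraint 4: y - z = -2. The remaining constraints are straightforward to verify.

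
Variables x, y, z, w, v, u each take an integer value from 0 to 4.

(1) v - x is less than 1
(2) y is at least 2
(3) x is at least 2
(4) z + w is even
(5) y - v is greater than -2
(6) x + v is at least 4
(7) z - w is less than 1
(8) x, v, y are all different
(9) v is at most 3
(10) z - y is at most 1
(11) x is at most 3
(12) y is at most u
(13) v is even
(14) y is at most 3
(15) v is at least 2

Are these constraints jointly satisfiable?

Unsatisfiable

Constraints 2, 3, 9, 11, 14, and 15 confine each of x, v, y to the 2 values {2, 3}.
Constraint 8 requires all 3 of them to be distinct, but only 2 values are available — impossible by the pigeonhole principle.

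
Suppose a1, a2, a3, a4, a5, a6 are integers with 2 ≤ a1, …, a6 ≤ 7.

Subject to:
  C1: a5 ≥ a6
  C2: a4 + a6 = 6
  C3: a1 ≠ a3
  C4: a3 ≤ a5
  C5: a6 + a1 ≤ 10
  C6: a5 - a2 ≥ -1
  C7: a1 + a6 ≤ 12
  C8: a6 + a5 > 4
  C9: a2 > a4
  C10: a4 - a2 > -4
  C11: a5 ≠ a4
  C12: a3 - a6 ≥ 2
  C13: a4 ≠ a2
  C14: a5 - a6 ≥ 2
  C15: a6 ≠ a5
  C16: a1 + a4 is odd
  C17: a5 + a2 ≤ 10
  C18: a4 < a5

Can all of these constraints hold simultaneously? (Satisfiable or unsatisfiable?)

Satisfiable

Try a1 = 7, a2 = 5, a3 = 4, a4 = 4, a5 = 5, a6 = 2.
Check constraint 2: a4 + a6 = 6; constraint 5: a6 + a1 = 9; constraint 6: a5 - a2 = 0. The remaining constraints are straightforward to verify.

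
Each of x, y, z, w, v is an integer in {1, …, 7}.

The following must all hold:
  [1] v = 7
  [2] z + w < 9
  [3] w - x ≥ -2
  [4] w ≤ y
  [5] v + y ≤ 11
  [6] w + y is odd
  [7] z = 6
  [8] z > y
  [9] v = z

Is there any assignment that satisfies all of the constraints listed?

Unsatisfiable

Constraint 1 fixes v = 7 and constraint 7 fixes z = 6, but constraint 9 requires v = z. Since 7 ≠ 6, contradiction.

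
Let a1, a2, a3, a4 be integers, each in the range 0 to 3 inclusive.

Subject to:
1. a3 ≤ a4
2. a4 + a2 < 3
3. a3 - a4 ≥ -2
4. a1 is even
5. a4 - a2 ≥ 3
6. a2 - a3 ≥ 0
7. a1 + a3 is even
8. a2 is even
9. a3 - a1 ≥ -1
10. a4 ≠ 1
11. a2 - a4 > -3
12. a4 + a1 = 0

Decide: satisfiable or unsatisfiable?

Unsatisfiable

Constraints 3, 5, and 6 give a2 − a3 ≥ 0, a3 − a4 ≥ -2, a4 − a2 ≥ 3.
Adding all 3 inequalities: the left sides telescope to 0, and the right sides sum to 0 + (-2) + 3 = 1. So 0 ≥ 1, which is false.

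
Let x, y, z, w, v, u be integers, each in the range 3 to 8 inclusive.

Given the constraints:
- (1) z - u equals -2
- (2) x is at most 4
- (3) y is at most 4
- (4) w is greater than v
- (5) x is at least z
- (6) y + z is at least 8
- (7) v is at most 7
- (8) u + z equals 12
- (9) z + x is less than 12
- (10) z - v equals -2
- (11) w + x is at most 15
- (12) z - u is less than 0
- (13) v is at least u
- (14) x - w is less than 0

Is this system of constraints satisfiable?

From constraints 7 and 13: u ≤ v ≤ 7. From constraints 2 and 5: z ≤ x ≤ 4. Hence u + z ≤ 11. But constraint 8 requires u + z = 12, and 12 > 11. Contradiction.

Unsatisfiable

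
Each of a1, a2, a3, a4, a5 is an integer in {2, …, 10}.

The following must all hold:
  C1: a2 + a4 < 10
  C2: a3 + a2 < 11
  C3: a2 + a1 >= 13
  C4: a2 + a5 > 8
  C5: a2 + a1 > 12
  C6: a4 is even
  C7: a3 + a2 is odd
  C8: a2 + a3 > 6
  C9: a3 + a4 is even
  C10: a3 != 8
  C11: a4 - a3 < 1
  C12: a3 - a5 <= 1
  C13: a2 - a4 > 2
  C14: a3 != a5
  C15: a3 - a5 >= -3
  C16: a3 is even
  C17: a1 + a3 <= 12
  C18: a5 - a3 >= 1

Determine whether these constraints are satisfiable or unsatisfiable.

Satisfiable

Try a1 = 7, a2 = 7, a3 = 2, a4 = 2, a5 = 4.
Check constraint 1: a2 + a4 = 9; constraint 2: a3 + a2 = 9. The remaining constraints are straightforward to verify.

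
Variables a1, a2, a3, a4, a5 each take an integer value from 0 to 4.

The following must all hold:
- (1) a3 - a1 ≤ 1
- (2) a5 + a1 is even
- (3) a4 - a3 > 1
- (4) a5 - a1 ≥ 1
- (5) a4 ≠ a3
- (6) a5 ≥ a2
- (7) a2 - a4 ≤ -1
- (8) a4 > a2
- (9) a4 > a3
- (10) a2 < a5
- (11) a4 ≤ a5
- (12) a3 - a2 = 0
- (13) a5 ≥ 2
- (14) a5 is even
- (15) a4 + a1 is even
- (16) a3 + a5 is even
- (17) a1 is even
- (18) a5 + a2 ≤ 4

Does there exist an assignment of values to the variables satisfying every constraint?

Setting (a1, a2, a3, a4, a5) = (0, 0, 0, 4, 4) satisfies everything: constraint 1: a3 - a1 = 0; constraint 3: a4 - a3 = 4, and the others follow.

Satisfiable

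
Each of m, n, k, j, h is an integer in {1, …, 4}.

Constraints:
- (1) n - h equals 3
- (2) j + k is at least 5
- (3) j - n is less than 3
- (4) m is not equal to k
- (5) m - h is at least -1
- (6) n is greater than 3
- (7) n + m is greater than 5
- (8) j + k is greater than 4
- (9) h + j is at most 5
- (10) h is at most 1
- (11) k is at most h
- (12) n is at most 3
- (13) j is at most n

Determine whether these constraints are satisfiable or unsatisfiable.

Unsatisfiable

From constraints 12 and 13: j ≤ n ≤ 3. From constraints 10 and 11: k ≤ h ≤ 1. Hence j + k ≤ 4. But constraint 2 requires j + k ≥ 5, and 5 > 4. Contradiction.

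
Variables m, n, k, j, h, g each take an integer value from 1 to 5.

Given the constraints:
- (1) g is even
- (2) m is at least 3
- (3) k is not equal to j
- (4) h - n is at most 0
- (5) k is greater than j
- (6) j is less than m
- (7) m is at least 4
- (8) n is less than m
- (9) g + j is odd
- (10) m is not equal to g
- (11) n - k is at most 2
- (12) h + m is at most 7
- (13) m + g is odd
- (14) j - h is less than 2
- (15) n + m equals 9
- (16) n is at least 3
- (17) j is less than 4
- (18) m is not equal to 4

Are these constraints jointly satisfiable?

Satisfiable

Setting (m, n, k, j, h, g) = (5, 4, 3, 1, 2, 2) satisfies everything: constraint 4: h - n = -2; constraint 11: n - k = 1; constraint 12: h + m = 7, and the others follow.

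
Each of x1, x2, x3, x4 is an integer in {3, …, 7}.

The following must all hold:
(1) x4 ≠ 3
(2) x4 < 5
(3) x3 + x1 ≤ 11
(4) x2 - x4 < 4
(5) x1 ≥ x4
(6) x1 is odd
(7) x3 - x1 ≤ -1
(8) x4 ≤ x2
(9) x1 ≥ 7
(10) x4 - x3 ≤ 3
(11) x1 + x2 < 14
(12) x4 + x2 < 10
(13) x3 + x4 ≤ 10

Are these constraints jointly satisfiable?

Satisfiable

One satisfying assignment is x1 = 7, x2 = 5, x3 = 4, x4 = 4.
For the less obvious constraints — constraint 3: x3 + x1 = 11; constraint 4: x2 - x4 = 1 — and the others hold by inspection.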